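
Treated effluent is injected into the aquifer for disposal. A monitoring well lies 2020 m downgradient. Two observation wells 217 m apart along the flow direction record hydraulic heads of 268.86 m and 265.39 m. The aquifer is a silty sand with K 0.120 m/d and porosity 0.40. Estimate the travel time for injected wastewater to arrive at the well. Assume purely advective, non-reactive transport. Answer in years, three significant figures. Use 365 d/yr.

Hydraulic gradient i = (268.86 − 265.39) / 217 = 3.47 / 217 = 0.01599
q = Ki = 0.120 × 0.01599 = 0.001919 m/d
Seepage velocity v = q / n = 0.001919 / 0.40 = 0.004797 m/d
t = L / v = 2020 / 0.004797 = 421100 d
   = 421100 / 365 = 1150 yr

1150 years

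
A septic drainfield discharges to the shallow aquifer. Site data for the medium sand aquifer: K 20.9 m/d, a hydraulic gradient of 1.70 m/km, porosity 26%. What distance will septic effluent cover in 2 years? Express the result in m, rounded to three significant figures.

Darcy flux q = K·i = 20.9 × 0.0017 = 0.03553 m/d
Average linear velocity = 0.03553 / 0.26 = 0.1367 m/d
T = 2 yr × 365 = 730 d
L = v × T = 0.1367 × 730 = 99.76 m

99.8 m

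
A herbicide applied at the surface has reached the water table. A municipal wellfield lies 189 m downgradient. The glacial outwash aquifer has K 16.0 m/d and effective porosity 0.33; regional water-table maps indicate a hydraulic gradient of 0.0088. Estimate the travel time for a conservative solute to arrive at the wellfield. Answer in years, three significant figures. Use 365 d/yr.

1.21 years

Specific discharge q = 16.0 × 0.0088 = 0.1408 m/d
Average linear velocity = 0.1408 / 0.33 = 0.4267 m/d
t = L / v = 189 / 0.4267 = 443.0 d
   = 443.0 / 365 = 1.21 yr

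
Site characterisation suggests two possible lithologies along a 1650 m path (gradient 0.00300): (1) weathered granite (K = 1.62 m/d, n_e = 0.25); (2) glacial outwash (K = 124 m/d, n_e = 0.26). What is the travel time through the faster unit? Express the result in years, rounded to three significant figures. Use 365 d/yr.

3.16 years

Unit 1 (weathered granite): v = 1.62×0.0030/0.25 = 0.01944 m/d, t = 1650/0.01944 = 84880 d
Unit 2 (glacial outwash): v = 124×0.0030/0.26 = 1.431 m/d, t = 1650/1.431 = 1153 d
Faster: 1153 d / 365 = 3.16 yr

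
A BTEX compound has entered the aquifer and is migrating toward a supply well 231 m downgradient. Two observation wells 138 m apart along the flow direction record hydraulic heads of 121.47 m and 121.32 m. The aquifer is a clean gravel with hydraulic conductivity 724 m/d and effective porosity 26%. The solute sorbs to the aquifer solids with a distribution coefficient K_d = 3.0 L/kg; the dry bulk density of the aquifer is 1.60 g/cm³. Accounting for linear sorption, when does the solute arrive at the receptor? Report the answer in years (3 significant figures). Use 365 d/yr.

4.07 years

Hydraulic gradient i = (121.47 − 121.32) / 138 = 0.15 / 138 = 0.001087
Darcy flux q = K·i = 724 × 0.001087 = 0.7870 m/d
v_s = q/n_e = 0.7870/0.26 = 3.027 m/d
Retardation R = 1 + ρ_b·K_d/n = 1 + 1.60×3.0/0.26 = 19.46
Contaminant velocity v_c = v/R = 3.027/19.46 = 0.1555 m/d
t = L/v_c = 231/0.1555 = 1485 d
   = 1485/365 = 4.07 yr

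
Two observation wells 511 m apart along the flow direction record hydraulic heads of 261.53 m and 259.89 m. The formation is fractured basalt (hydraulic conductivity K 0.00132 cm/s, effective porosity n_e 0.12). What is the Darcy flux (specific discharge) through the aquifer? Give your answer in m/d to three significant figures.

0.00366 m/d

Hydraulic gradient i = (261.53 − 259.89) / 511 = 1.64 / 511 = 0.003209
K = 0.00132 cm/s × 864 = 1.140 m/d
q = Ki = 1.140 × 0.003209 = 0.003660 m/d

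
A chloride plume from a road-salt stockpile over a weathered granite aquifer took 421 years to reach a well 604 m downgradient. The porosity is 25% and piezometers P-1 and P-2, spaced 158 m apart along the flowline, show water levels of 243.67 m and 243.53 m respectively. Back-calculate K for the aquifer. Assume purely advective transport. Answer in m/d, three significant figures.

1.11 m/d

Hydraulic gradient i = (243.67 − 243.53) / 158 = 0.14 / 158 = 8.861e-4
t = 421 years = 153700 d
v = L / t = 604 / 153700 = 0.003931 m/d
K = v · n / i = 0.003931 × 0.25 / 8.861e-4 = 1.11 m/d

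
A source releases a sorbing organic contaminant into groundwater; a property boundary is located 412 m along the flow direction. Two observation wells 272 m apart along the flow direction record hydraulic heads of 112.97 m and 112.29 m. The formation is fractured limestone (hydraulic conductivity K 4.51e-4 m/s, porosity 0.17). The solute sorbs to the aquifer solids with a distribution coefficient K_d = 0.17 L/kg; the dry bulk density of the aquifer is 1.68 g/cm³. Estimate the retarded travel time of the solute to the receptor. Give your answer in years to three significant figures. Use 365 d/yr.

Hydraulic gradient i = (112.97 − 112.29) / 272 = 0.68 / 272 = 0.002500
K = 4.51e-4 m/s × 86400 s/d = 38.97 m/d
Specific discharge q = 38.97 × 0.002500 = 0.09742 m/d
v = Ki/n = 38.97·0.002500/0.17 = 0.5730 m/d
Retardation R = 1 + ρ_b·K_d/n = 1 + 1.68×0.17/0.17 = 2.680
Contaminant velocity v_c = v/R = 0.5730/2.680 = 0.2138 m/d
t = L/v_c = 412/0.2138 = 1927 d
   = 1927/365 = 5.28 yr

5.28 years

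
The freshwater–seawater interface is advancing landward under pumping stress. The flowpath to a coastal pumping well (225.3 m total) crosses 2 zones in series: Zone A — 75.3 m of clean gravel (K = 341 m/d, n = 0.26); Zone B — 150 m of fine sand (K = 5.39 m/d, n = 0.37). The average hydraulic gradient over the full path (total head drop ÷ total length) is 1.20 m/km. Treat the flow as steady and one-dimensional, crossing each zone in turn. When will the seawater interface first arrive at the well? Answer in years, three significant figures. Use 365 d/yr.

Continuity: the same q passes through each zone, so ΔH = q·Σ(L_j/K_j) — the zones act as resistances in series.
Σ(L/K) = 75.3/341 + 150/5.39 = 0.2208 + 27.83 = 28.05 d
K_eq = L_total / Σ(L/K) = 225.3 / 28.05 = 8.032 m/d
q = K_eq · i = 8.032 × 0.0012 = 0.009638 m/d (same in every zone)
Zone A: v = q/n = 0.009638/0.26 = 0.03707 m/d → t_A = 75.3/0.03707 = 2031 d
Zone B: v = q/n = 0.009638/0.37 = 0.02605 m/d → t_B = 150/0.02605 = 5758 d
Total t = 2031 + 5758 = 7789 d
   = 7789 / 365 = 21.3 yr

21.3 years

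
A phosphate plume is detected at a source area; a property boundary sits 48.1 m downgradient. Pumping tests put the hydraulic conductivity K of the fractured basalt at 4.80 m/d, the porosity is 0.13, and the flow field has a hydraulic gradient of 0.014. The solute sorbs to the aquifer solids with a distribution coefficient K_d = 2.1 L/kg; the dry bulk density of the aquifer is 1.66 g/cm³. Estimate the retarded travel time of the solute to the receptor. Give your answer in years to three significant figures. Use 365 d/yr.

Darcy flux q = K·i = 4.80 × 0.014 = 0.06720 m/d
Average linear velocity = 0.06720 / 0.13 = 0.5169 m/d
Retardation R = 1 + ρ_b·K_d/n = 1 + 1.66×2.1/0.13 = 27.82
Contaminant velocity v_c = v/R = 0.5169/27.82 = 0.01858 m/d
t = L/v_c = 48.1/0.01858 = 2588 d
   = 2588/365 = 7.09 yr

7.09 years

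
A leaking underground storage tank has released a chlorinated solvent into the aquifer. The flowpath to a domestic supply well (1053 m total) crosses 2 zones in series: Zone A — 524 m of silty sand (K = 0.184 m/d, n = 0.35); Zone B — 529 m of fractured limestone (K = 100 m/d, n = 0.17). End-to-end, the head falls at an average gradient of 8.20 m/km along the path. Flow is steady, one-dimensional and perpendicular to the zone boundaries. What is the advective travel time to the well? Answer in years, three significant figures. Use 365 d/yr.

247 years

Steady 1-D flow in series ⇒ the Darcy flux q is identical in every zone and the zone head losses add (resistances L/K in series).
Σ(L/K) = 524/0.184 + 529/100 = 2848 + 5.290 = 2853 d
K_eq = L_total / Σ(L/K) = 1053 / 2853 = 0.3691 m/d
q = K_eq · i = 0.3691 × 0.0082 = 0.003026 m/d (same in every zone)
Zone A: v = q/n = 0.003026/0.35 = 0.008647 m/d → t_A = 524/0.008647 = 60600 d
Zone B: v = q/n = 0.003026/0.17 = 0.01780 m/d → t_B = 529/0.01780 = 29720 d
Total t = 60600 + 29720 = 90320 d
   = 90320 / 365 = 247 yr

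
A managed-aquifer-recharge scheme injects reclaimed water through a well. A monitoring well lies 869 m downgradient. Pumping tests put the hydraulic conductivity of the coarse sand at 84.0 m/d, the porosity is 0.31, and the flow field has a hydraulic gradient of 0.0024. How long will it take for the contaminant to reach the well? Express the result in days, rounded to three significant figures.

Darcy flux q = K·i = 84.0 × 0.0024 = 0.2016 m/d
Average linear velocity = 0.2016 / 0.31 = 0.6503 m/d
t = L / v = 869 / 0.6503 = 1336 d

1340 days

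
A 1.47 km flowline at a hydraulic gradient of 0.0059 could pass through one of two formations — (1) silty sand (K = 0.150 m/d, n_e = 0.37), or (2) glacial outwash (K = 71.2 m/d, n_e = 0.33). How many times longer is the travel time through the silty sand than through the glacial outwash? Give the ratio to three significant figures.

Unit 1 (silty sand): v = 0.150×0.0059/0.37 = 0.002392 m/d, t = 1470/0.002392 = 614600 d
Unit 2 (glacial outwash): v = 71.2×0.0059/0.33 = 1.273 m/d, t = 1470/1.273 = 1155 d
t(silty sand) / t(glacial outwash) = 614600/1155 = 532

532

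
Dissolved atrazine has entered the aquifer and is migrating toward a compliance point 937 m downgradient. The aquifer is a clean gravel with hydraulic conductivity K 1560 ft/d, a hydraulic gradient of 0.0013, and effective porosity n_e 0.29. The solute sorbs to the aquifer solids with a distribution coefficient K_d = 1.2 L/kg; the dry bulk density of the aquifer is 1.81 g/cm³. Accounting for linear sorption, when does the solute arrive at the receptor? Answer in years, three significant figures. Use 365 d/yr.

10.2 years

K = 1560 ft/d × 0.3048 = 475.5 m/d
Specific discharge q = 475.5 × 0.0013 = 0.6181 m/d
v = Ki/n = 475.5·0.0013/0.29 = 2.131 m/d
Retardation R = 1 + ρ_b·K_d/n = 1 + 1.81×1.2/0.29 = 8.490
Contaminant velocity v_c = v/R = 2.131/8.490 = 0.2511 m/d
t = L/v_c = 937/0.2511 = 3732 d
   = 3732/365 = 10.2 yr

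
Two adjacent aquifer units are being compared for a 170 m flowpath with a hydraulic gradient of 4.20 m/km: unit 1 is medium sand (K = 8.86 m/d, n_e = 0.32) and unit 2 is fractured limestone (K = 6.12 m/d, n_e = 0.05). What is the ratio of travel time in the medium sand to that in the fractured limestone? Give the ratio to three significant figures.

Unit 1 (medium sand): v = 8.86×0.0042/0.32 = 0.1163 m/d, t = 170/0.1163 = 1462 d
Unit 2 (fractured limestone): v = 6.12×0.0042/0.05 = 0.5141 m/d, t = 170/0.5141 = 330.7 d
t(medium sand) / t(fractured limestone) = 1462/330.7 = 4.42

4.42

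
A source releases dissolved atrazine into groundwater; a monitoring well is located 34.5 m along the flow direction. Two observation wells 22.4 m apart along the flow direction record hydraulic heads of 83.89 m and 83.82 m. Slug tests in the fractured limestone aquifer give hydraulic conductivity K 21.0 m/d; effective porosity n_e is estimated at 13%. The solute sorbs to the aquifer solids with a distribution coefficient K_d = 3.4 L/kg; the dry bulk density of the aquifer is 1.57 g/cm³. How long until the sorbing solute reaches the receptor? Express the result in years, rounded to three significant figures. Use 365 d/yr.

Hydraulic gradient i = (83.89 − 83.82) / 22.4 = 0.07 / 22.4 = 0.003125
q = Ki = 21.0 × 0.003125 = 0.06563 m/d
Average linear velocity = 0.06563 / 0.13 = 0.5048 m/d
Retardation R = 1 + ρ_b·K_d/n = 1 + 1.57×3.4/0.13 = 42.06
Contaminant velocity v_c = v/R = 0.5048/42.06 = 0.01200 m/d
t = L/v_c = 34.5/0.01200 = 2875 d
   = 2875/365 = 7.88 yr

7.88 years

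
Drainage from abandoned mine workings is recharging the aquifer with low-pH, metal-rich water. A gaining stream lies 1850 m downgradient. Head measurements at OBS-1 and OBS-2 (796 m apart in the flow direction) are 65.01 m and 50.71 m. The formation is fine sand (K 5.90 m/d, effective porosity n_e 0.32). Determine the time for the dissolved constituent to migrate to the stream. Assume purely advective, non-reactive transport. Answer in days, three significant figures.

Hydraulic gradient i = (65.01 − 50.71) / 796 = 14.30 / 796 = 0.01796
Specific discharge q = 5.90 × 0.01796 = 0.1060 m/d
Seepage velocity v = q / n = 0.1060 / 0.32 = 0.3312 m/d
t = L / v = 1850 / 0.3312 = 5585 d

5590 days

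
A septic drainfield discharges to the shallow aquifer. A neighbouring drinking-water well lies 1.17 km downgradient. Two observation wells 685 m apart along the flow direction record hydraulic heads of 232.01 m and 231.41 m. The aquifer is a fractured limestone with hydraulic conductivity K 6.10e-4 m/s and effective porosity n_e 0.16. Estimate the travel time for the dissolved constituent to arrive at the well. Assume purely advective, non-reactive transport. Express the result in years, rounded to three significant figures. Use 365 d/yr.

11.1 years

Hydraulic gradient i = (232.01 − 231.41) / 685 = 0.60 / 685 = 8.759e-4
K = 6.10e-4 m/s × 86400 s/d = 52.70 m/d
Darcy flux q = K·i = 52.70 × 8.759e-4 = 0.04616 m/d
v_s = q/n_e = 0.04616/0.16 = 0.2885 m/d
L = 1.17 km = 1170 m
t = L / v = 1170 / 0.2885 = 4055 d
   = 4055 / 365 = 11.1 yr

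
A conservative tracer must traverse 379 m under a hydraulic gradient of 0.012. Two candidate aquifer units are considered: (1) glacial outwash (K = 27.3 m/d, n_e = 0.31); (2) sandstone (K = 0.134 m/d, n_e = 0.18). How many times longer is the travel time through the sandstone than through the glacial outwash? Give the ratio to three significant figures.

118

Unit 1 (glacial outwash): v = 27.3×0.012/0.31 = 1.057 m/d, t = 379/1.057 = 358.6 d
Unit 2 (sandstone): v = 0.134×0.012/0.18 = 0.008933 m/d, t = 379/0.008933 = 42430 d
t(sandstone) / t(glacial outwash) = 42430/358.6 = 118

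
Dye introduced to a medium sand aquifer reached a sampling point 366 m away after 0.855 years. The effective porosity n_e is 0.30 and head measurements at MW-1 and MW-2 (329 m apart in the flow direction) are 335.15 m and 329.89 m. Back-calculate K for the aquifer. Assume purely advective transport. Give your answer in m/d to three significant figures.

22.0 m/d

Hydraulic gradient i = (335.15 − 329.89) / 329 = 5.26 / 329 = 0.01599
t = 0.855 years = 312.1 d
v = L / t = 366 / 312.1 = 1.173 m/d
K = v · n / i = 1.173 × 0.30 / 0.01599 = 22.0 m/d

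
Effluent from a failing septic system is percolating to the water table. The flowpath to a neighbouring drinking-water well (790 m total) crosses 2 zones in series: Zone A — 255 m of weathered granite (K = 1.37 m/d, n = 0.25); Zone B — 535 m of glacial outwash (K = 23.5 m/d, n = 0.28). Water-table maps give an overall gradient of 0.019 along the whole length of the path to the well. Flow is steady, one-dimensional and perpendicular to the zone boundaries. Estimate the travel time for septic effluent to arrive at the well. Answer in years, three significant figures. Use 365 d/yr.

Steady 1-D flow in series ⇒ the Darcy flux q is identical in every zone and the zone head losses add (resistances L/K in series).
Σ(L/K) = 255/1.37 + 535/23.5 = 186.1 + 22.77 = 208.9 d
K_eq = L_total / Σ(L/K) = 790 / 208.9 = 3.782 m/d
q = K_eq · i = 3.782 × 0.019 = 0.07185 m/d (same in every zone)
Zone A: v = q/n = 0.07185/0.25 = 0.2874 m/d → t_A = 255/0.2874 = 887.2 d
Zone B: v = q/n = 0.07185/0.28 = 0.2566 m/d → t_B = 535/0.2566 = 2085 d
Total t = 887.2 + 2085 = 2972 d
   = 2972 / 365 = 8.14 yr

8.14 years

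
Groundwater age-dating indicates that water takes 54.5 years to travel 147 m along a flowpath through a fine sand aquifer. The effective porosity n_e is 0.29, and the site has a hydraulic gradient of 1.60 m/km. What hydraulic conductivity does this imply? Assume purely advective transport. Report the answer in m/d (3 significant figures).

t = 54.5 years = 19890 d
v = L / t = 147 / 19890 = 0.007390 m/d
K = v · n / i = 0.007390 × 0.29 / 0.0016 = 1.34 m/d

1.34 m/d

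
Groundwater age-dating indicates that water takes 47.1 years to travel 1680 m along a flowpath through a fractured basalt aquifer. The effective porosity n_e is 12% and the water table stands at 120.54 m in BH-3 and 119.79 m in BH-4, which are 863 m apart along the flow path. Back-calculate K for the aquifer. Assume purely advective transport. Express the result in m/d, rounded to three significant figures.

13.5 m/d

Hydraulic gradient i = (120.54 − 119.79) / 863 = 0.75 / 863 = 8.691e-4
t = 47.1 years = 17190 d
v = L / t = 1680 / 17190 = 0.09772 m/d
K = v · n / i = 0.09772 × 0.12 / 8.691e-4 = 13.5 m/d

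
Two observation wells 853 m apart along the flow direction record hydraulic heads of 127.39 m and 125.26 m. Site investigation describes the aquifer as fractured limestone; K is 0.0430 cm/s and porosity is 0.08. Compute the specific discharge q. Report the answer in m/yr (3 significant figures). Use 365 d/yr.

33.9 m/yr

Hydraulic gradient i = (127.39 − 125.26) / 853 = 2.13 / 853 = 0.002497
K = 0.0430 cm/s × 864 = 37.15 m/d
Specific discharge q = 37.15 × 0.002497 = 0.09277 m/d
   = 0.09277 × 365 = 33.9 m/yr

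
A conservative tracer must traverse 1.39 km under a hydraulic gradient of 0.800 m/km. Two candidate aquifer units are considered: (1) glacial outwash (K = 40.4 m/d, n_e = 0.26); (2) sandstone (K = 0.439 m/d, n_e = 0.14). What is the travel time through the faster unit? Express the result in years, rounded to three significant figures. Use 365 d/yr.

Unit 1 (glacial outwash): v = 40.4×8.0e-4/0.26 = 0.1243 m/d, t = 1390/0.1243 = 11180 d
Unit 2 (sandstone): v = 0.439×8.0e-4/0.14 = 0.002509 m/d, t = 1390/0.002509 = 554100 d
Faster: 11180 d / 365 = 30.6 yr

30.6 years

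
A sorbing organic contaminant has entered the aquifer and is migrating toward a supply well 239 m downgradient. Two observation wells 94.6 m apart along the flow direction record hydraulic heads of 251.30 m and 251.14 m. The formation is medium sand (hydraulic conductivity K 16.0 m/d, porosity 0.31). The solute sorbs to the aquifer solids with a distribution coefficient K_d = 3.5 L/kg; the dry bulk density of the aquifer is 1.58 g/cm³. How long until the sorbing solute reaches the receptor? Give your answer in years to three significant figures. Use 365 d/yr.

Hydraulic gradient i = (251.30 − 251.14) / 94.6 = 0.16 / 94.6 = 0.001691
q = Ki = 16.0 × 0.001691 = 0.02706 m/d
v_s = q/n_e = 0.02706/0.31 = 0.08729 m/d
Retardation R = 1 + ρ_b·K_d/n = 1 + 1.58×3.5/0.31 = 18.84
Contaminant velocity v_c = v/R = 0.08729/18.84 = 0.004634 m/d
t = L/v_c = 239/0.004634 = 51580 d
   = 51580/365 = 141 yr

141 years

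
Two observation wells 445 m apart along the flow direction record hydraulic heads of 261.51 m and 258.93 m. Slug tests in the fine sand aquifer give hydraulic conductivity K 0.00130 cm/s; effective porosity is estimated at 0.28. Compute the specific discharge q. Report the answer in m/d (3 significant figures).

0.00651 m/d

Hydraulic gradient i = (261.51 − 258.93) / 445 = 2.58 / 445 = 0.005798
K = 0.00130 cm/s × 864 = 1.123 m/d
q = Ki = 1.123 × 0.005798 = 0.006512 m/d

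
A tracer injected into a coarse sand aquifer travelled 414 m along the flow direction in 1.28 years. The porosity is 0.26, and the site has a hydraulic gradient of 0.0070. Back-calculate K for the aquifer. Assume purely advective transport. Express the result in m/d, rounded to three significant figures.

32.9 m/d

t = 1.28 years = 467.2 d
v = L / t = 414 / 467.2 = 0.8861 m/d
K = v · n / i = 0.8861 × 0.26 / 0.0070 = 32.9 m/d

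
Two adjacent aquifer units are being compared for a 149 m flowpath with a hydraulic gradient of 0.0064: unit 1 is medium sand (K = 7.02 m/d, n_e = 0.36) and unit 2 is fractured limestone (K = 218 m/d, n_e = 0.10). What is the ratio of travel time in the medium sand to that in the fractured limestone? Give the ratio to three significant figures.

Unit 1 (medium sand): v = 7.02×0.0064/0.36 = 0.1248 m/d, t = 149/0.1248 = 1194 d
Unit 2 (fractured limestone): v = 218×0.0064/0.10 = 13.95 m/d, t = 149/13.95 = 10.68 d
t(medium sand) / t(fractured limestone) = 1194/10.68 = 112

112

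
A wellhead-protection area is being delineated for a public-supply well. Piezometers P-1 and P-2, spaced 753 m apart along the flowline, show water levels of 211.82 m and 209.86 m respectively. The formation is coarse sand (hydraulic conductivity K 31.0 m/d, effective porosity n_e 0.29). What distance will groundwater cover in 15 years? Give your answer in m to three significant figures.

Hydraulic gradient i = (211.82 − 209.86) / 753 = 1.96 / 753 = 0.002603
Darcy flux q = K·i = 31.0 × 0.002603 = 0.08069 m/d
v = Ki/n = 31.0·0.002603/0.29 = 0.2782 m/d
T = 15 yr × 365 = 5475 d
L = v × T = 0.2782 × 5475 = 1523 m

1520 m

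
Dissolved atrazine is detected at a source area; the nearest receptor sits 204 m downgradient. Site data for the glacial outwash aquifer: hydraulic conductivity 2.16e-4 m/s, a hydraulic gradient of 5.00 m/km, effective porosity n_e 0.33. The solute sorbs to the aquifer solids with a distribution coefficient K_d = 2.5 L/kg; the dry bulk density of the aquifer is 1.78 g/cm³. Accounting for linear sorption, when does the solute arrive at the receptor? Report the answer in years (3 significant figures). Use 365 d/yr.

28.6 years

K = 2.16e-4 m/s × 86400 s/d = 18.66 m/d
q = Ki = 18.66 × 0.0050 = 0.09331 m/d
Average linear velocity = 0.09331 / 0.33 = 0.2828 m/d
Retardation R = 1 + ρ_b·K_d/n = 1 + 1.78×2.5/0.33 = 14.48
Contaminant velocity v_c = v/R = 0.2828/14.48 = 0.01952 m/d
t = L/v_c = 204/0.01952 = 10450 d
   = 10450/365 = 28.6 yr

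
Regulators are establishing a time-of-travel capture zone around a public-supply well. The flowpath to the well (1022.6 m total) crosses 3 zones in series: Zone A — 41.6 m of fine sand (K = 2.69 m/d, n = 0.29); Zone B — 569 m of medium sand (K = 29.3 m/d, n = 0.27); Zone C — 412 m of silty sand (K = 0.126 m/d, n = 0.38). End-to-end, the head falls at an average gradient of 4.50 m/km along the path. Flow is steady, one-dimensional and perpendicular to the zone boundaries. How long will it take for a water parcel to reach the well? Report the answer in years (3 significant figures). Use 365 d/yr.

Continuity: the same q passes through each zone, so ΔH = q·Σ(L_j/K_j) — the zones act as resistances in series.
Σ(L/K) = 41.6/2.69 + 569/29.3 + 412/0.126 = 15.46 + 19.42 + 3270 = 3305 d
K_eq = L_total / Σ(L/K) = 1022.6 / 3305 = 0.3094 m/d
q = K_eq · i = 0.3094 × 0.0045 = 0.001392 m/d (same in every zone)
Zone A: v = q/n = 0.001392/0.29 = 0.004802 m/d → t_A = 41.6/0.004802 = 8664 d
Zone B: v = q/n = 0.001392/0.27 = 0.005157 m/d → t_B = 569/0.005157 = 110300 d
Zone C: v = q/n = 0.001392/0.38 = 0.003664 m/d → t_C = 412/0.003664 = 112400 d
Total t = 8664 + 110300 + 112400 = 231400 d
   = 231400 / 365 = 634 yr

634 years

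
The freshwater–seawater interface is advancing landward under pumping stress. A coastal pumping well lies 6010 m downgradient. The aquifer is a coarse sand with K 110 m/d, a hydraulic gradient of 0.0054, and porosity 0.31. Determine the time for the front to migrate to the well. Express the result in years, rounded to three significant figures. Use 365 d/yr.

8.59 years

Specific discharge q = 110 × 0.0054 = 0.5940 m/d
Seepage velocity v = q / n = 0.5940 / 0.31 = 1.916 m/d
t = L / v = 6010 / 1.916 = 3137 d
   = 3137 / 365 = 8.59 yr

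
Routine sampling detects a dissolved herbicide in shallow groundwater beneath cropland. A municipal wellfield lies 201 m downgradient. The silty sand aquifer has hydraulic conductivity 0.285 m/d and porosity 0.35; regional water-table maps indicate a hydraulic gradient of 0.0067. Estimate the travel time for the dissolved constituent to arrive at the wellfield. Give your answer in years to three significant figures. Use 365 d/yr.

Specific discharge q = 0.285 × 0.0067 = 0.001910 m/d
v_s = q/n_e = 0.001910/0.35 = 0.005456 m/d
t = L / v = 201 / 0.005456 = 36840 d
   = 36840 / 365 = 101 yr

101 years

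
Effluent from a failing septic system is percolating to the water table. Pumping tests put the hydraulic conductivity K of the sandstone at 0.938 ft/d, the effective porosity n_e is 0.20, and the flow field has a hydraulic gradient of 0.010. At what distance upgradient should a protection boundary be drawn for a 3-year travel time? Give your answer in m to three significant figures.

15.7 m

K = 0.938 ft/d × 0.3048 = 0.2859 m/d
Specific discharge q = 0.2859 × 0.010 = 0.002859 m/d
v = Ki/n = 0.2859·0.010/0.20 = 0.01430 m/d
T = 3 yr × 365 = 1095 d
L = v × T = 0.01430 × 1095 = 15.65 m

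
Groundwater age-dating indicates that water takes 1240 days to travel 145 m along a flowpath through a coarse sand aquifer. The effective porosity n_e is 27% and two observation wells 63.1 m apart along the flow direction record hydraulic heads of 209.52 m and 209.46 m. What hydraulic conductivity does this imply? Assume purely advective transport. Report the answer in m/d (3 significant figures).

33.2 m/d

Hydraulic gradient i = (209.52 − 209.46) / 63.1 = 0.06 / 63.1 = 9.509e-4
v = L / t = 145 / 1240 = 0.1169 m/d
K = v · n / i = 0.1169 × 0.27 / 9.509e-4 = 33.2 m/d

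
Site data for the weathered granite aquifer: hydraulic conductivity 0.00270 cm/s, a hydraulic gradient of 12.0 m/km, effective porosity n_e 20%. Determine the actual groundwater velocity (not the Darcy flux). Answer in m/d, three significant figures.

K = 0.00270 cm/s × 864 = 2.333 m/d
Darcy flux q = K·i = 2.333 × 0.012 = 0.02799 m/d
v_s = q/n_e = 0.02799/0.20 = 0.1400 m/d

0.140 m/d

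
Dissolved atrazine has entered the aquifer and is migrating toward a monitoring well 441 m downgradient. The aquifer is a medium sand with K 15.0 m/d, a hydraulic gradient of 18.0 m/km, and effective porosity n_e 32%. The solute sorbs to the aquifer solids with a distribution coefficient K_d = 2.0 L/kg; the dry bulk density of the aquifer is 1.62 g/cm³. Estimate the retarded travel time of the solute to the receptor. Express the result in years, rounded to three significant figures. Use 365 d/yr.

15.9 years

Darcy flux q = K·i = 15.0 × 0.018 = 0.2700 m/d
Seepage velocity v = q / n = 0.2700 / 0.32 = 0.8437 m/d
Retardation R = 1 + ρ_b·K_d/n = 1 + 1.62×2.0/0.32 = 11.13
Contaminant velocity v_c = v/R = 0.8437/11.13 = 0.07584 m/d
t = L/v_c = 441/0.07584 = 5815 d
   = 5815/365 = 15.9 yr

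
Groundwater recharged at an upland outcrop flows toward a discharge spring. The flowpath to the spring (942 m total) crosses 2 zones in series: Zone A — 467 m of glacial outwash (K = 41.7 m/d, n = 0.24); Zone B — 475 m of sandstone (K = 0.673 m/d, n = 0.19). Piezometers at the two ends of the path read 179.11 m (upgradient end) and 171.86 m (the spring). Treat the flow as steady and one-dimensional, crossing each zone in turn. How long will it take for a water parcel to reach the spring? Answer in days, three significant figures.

Total head drop ΔH = 179.11 − 171.86 = 7.25 m
Steady 1-D flow in series ⇒ the Darcy flux q is identical in every zone and the zone head losses add (resistances L/K in series).
Σ(L/K) = 467/41.7 + 475/0.673 = 11.20 + 705.8 = 717.0 d
q = ΔH / Σ(L/K) = 7.25 / 717.0 = 0.01011 m/d (same in every zone)
Zone A: v = q/n = 0.01011/0.24 = 0.04213 m/d → t_A = 467/0.04213 = 11080 d
Zone B: v = q/n = 0.01011/0.19 = 0.05322 m/d → t_B = 475/0.05322 = 8925 d
Total t = 11080 + 8925 = 20010 d

20000 days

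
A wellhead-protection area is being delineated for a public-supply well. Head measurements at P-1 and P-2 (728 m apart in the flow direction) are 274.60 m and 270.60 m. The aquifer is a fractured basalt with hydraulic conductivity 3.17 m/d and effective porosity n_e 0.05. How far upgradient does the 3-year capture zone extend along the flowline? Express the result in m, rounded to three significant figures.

381 m

Hydraulic gradient i = (274.60 − 270.60) / 728 = 4.00 / 728 = 0.005495
q = Ki = 3.17 × 0.005495 = 0.01742 m/d
v_s = q/n_e = 0.01742/0.05 = 0.3484 m/d
T = 3 yr × 365 = 1095 d
L = v × T = 0.3484 × 1095 = 381.4 m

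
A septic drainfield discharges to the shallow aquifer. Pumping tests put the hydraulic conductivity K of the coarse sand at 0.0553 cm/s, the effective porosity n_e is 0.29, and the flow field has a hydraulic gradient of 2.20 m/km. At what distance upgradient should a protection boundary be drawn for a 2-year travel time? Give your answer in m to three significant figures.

265 m

K = 0.0553 cm/s × 864 = 47.78 m/d
q = Ki = 47.78 × 0.0022 = 0.1051 m/d
Average linear velocity = 0.1051 / 0.29 = 0.3625 m/d
T = 2 yr × 365 = 730 d
L = v × T = 0.3625 × 730 = 264.6 m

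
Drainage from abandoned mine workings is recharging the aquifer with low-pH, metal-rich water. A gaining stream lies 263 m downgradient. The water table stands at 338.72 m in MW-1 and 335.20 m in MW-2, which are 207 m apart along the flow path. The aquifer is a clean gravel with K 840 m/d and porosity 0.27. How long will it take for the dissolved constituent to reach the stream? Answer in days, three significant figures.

Hydraulic gradient i = (338.72 − 335.20) / 207 = 3.52 / 207 = 0.01700
q = Ki = 840 × 0.01700 = 14.28 m/d
Seepage velocity v = q / n = 14.28 / 0.27 = 52.90 m/d
t = L / v = 263 / 52.90 = 4.971 d

4.97 days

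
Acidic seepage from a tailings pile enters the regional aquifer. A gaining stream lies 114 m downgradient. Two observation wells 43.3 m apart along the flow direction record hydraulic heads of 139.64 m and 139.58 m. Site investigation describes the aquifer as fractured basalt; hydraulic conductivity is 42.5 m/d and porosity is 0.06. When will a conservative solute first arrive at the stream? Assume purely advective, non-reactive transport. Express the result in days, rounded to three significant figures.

116 days

Hydraulic gradient i = (139.64 − 139.58) / 43.3 = 0.06 / 43.3 = 0.001386
Specific discharge q = 42.5 × 0.001386 = 0.05889 m/d
Average linear velocity = 0.05889 / 0.06 = 0.9815 m/d
t = L / v = 114 / 0.9815 = 116.1 d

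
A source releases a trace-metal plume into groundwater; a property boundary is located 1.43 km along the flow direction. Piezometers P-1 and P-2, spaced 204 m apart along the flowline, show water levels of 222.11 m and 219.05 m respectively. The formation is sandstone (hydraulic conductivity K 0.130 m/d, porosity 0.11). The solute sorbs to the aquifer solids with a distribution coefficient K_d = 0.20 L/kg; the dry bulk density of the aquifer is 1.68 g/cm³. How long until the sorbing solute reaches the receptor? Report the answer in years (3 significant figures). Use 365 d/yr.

896 years

Hydraulic gradient i = (222.11 − 219.05) / 204 = 3.06 / 204 = 0.01500
Specific discharge q = 0.130 × 0.01500 = 0.001950 m/d
Average linear velocity = 0.001950 / 0.11 = 0.01773 m/d
Retardation R = 1 + ρ_b·K_d/n = 1 + 1.68×0.20/0.11 = 4.055
Contaminant velocity v_c = v/R = 0.01773/4.055 = 0.004372 m/d
L = 1.43 km = 1430 m
t = L/v_c = 1430/0.004372 = 327100 d
   = 327100/365 = 896 yr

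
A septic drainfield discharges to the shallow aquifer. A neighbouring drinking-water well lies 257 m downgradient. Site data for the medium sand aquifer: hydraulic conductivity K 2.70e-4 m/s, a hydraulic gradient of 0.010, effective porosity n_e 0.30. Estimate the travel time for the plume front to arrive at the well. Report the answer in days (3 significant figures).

K = 2.70e-4 m/s × 86400 s/d = 23.33 m/d
q = Ki = 23.33 × 0.010 = 0.2333 m/d
v = Ki/n = 23.33·0.010/0.30 = 0.7776 m/d
t = L / v = 257 / 0.7776 = 330.5 d

331 days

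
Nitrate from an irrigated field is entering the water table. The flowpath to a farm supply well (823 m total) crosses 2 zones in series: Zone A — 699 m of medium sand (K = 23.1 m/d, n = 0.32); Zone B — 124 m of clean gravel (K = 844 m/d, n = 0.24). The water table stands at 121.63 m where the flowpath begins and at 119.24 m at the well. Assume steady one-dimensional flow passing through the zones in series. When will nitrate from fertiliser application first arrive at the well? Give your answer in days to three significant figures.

3220 days

Total head drop ΔH = 121.63 − 119.24 = 2.39 m
Steady 1-D flow in series ⇒ the Darcy flux q is identical in every zone and the zone head losses add (resistances L/K in series).
Σ(L/K) = 699/23.1 + 124/844 = 30.26 + 0.1469 = 30.41 d
q = ΔH / Σ(L/K) = 2.39 / 30.41 = 0.07860 m/d (same in every zone)
Zone A: v = q/n = 0.07860/0.32 = 0.2456 m/d → t_A = 699/0.2456 = 2846 d
Zone B: v = q/n = 0.07860/0.24 = 0.3275 m/d → t_B = 124/0.3275 = 378.6 d
Total t = 2846 + 378.6 = 3224 d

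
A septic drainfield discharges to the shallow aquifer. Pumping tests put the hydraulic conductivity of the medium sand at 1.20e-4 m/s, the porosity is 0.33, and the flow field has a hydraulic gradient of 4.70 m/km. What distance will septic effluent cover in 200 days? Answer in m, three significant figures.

29.5 m

K = 1.20e-4 m/s × 86400 s/d = 10.37 m/d
q = Ki = 10.37 × 0.0047 = 0.04873 m/d
Seepage velocity v = q / n = 0.04873 / 0.33 = 0.1477 m/d
L = v × T = 0.1477 × 200 = 29.53 m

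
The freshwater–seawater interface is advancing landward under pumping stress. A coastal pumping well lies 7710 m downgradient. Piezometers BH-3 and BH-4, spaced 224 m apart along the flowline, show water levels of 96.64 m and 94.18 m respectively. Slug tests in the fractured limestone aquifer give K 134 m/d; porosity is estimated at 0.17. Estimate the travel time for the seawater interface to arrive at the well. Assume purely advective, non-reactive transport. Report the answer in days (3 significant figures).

891 days

Hydraulic gradient i = (96.64 − 94.18) / 224 = 2.46 / 224 = 0.01098
Darcy flux q = K·i = 134 × 0.01098 = 1.472 m/d
Seepage velocity v = q / n = 1.472 / 0.17 = 8.657 m/d
t = L / v = 7710 / 8.657 = 890.7 d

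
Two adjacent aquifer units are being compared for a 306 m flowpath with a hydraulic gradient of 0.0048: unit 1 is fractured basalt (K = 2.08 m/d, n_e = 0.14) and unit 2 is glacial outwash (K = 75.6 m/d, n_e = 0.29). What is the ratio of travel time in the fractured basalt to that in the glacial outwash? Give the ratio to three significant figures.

Unit 1 (fractured basalt): v = 2.08×0.0048/0.14 = 0.07131 m/d, t = 306/0.07131 = 4291 d
Unit 2 (glacial outwash): v = 75.6×0.0048/0.29 = 1.251 m/d, t = 306/1.251 = 244.5 d
t(fractured basalt) / t(glacial outwash) = 4291/244.5 = 17.5

17.5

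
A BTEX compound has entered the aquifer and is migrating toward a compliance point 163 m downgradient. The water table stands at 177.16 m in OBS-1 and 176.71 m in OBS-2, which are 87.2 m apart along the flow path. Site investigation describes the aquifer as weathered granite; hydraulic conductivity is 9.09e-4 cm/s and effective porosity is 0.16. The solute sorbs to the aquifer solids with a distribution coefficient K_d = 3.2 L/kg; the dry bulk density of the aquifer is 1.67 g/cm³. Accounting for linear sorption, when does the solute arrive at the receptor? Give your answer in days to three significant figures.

Hydraulic gradient i = (177.16 − 176.71) / 87.2 = 0.45 / 87.2 = 0.005161
K = 9.09e-4 cm/s × 864 = 0.7854 m/d
Specific discharge q = 0.7854 × 0.005161 = 0.004053 m/d
v = Ki/n = 0.7854·0.005161/0.16 = 0.02533 m/d
Retardation R = 1 + ρ_b·K_d/n = 1 + 1.67×3.2/0.16 = 34.40
Contaminant velocity v_c = v/R = 0.02533/34.40 = 7.364e-4 m/d
t = L/v_c = 163/7.364e-4 = 221400 d

221000 days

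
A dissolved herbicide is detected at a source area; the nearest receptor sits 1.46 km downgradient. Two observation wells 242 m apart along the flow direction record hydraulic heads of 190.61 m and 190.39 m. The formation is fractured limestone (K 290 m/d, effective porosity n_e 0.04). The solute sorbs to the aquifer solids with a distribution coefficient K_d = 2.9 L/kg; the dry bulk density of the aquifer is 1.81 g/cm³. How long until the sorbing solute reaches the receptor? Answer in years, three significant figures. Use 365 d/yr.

Hydraulic gradient i = (190.61 − 190.39) / 242 = 0.22 / 242 = 9.091e-4
Specific discharge q = 290 × 9.091e-4 = 0.2636 m/d
Seepage velocity v = q / n = 0.2636 / 0.04 = 6.591 m/d
Retardation R = 1 + ρ_b·K_d/n = 1 + 1.81×2.9/0.04 = 132.2
Contaminant velocity v_c = v/R = 6.591/132.2 = 0.04985 m/d
L = 1.46 km = 1460 m
t = L/v_c = 1460/0.04985 = 29290 d
   = 29290/365 = 80.2 yr

80.2 years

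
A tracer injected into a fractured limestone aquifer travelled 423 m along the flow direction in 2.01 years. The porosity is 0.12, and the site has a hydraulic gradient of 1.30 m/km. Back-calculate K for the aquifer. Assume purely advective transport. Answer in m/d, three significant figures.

53.2 m/d

t = 2.01 years = 733.7 d
v = L / t = 423 / 733.7 = 0.5766 m/d
K = v · n / i = 0.5766 × 0.12 / 0.0013 = 53.2 m/d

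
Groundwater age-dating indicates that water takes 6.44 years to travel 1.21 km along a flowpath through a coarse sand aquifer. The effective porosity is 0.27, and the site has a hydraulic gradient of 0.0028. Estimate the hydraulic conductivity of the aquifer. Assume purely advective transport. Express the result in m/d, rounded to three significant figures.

49.6 m/d

t = 6.44 years = 2351 d
L = 1.21 km = 1210 m
v = L / t = 1210 / 2351 = 0.5148 m/d
K = v · n / i = 0.5148 × 0.27 / 0.0028 = 49.6 m/d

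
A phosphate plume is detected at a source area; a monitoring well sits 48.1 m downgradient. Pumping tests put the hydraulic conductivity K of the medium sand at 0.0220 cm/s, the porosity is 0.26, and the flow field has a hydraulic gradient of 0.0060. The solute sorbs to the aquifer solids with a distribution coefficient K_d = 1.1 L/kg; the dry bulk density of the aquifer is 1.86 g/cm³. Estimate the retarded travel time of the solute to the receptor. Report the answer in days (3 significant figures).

973 days

K = 0.0220 cm/s × 864 = 19.01 m/d
Darcy flux q = K·i = 19.01 × 0.0060 = 0.1140 m/d
v_s = q/n_e = 0.1140/0.26 = 0.4386 m/d
Retardation R = 1 + ρ_b·K_d/n = 1 + 1.86×1.1/0.26 = 8.869
Contaminant velocity v_c = v/R = 0.4386/8.869 = 0.04946 m/d
t = L/v_c = 48.1/0.04946 = 972.6 d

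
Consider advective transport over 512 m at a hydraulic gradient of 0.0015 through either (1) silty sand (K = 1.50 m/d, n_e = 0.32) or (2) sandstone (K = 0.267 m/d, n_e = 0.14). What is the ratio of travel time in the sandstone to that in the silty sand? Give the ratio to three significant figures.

2.46

Unit 1 (silty sand): v = 1.50×0.0015/0.32 = 0.007031 m/d, t = 512/0.007031 = 72820 d
Unit 2 (sandstone): v = 0.267×0.0015/0.14 = 0.002861 m/d, t = 512/0.002861 = 179000 d
t(sandstone) / t(silty sand) = 179000/72820 = 2.46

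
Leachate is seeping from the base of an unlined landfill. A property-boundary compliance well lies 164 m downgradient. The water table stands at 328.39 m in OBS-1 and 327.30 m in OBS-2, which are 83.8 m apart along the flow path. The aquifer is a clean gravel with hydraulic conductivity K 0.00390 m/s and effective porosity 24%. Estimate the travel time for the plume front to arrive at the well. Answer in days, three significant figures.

8.98 days

Hydraulic gradient i = (328.39 − 327.30) / 83.8 = 1.09 / 83.8 = 0.01301
K = 0.00390 m/s × 86400 s/d = 337.0 m/d
q = Ki = 337.0 × 0.01301 = 4.383 m/d
v = Ki/n = 337.0·0.01301/0.24 = 18.26 m/d
t = L / v = 164 / 18.26 = 8.980 d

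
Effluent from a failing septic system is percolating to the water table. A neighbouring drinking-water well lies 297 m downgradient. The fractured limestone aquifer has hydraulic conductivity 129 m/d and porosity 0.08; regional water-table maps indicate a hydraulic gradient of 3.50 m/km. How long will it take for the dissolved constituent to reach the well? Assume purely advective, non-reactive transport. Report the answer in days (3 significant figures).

Specific discharge q = 129 × 0.0035 = 0.4515 m/d
Seepage velocity v = q / n = 0.4515 / 0.08 = 5.644 m/d
t = L / v = 297 / 5.644 = 52.62 d

52.6 days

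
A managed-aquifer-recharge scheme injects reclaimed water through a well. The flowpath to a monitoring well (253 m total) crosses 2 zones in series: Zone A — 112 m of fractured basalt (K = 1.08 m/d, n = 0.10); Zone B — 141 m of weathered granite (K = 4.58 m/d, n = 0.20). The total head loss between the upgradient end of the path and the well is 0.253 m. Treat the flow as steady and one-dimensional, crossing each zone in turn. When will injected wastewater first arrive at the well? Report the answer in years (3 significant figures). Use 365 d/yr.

Steady 1-D flow in series ⇒ the Darcy flux q is identical in every zone and the zone head losses add (resistances L/K in series).
Σ(L/K) = 112/1.08 + 141/4.58 = 103.7 + 30.79 = 134.5 d
q = ΔH / Σ(L/K) = 0.253 / 134.5 = 0.001881 m/d (same in every zone)
Zone A: v = q/n = 0.001881/0.10 = 0.01881 m/d → t_A = 112/0.01881 = 5954 d
Zone B: v = q/n = 0.001881/0.20 = 0.009406 m/d → t_B = 141/0.009406 = 14990 d
Total t = 5954 + 14990 = 20940 d
   = 20940 / 365 = 57.4 yr

57.4 years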